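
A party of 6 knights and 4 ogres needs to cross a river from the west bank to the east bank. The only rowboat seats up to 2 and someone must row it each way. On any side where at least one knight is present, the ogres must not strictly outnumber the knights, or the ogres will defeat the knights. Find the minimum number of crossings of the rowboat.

Counting alone: each trip to the east bank takes at most 2 across and each return brings at least 1 back, so after t trips out (and t−1 returns) at most 2t − (t−1) of the 10 are across; that first reaches 10 at t = 9, so at least 17 crossings are needed.
The plan below uses exactly 17 crossings, so it is optimal:
1. 2 ogres → the east bank.  (the west bank: 6K 2O; the east bank: 0K 2O)
2. 1 ogre ← the west bank.  (the west bank: 6K 3O; the east bank: 0K 1O)
3. 2 ogres → the east bank.  (the west bank: 6K 1O; the east bank: 0K 3O)
4. 1 ogre ← the west bank.  (the west bank: 6K 2O; the east bank: 0K 2O)
5. 2 knights → the east bank.  (the west bank: 4K 2O; the east bank: 2K 2O)
6. 1 ogre ← the west bank.  (the west bank: 4K 3O; the east bank: 2K 1O)
7. 1 knight and 1 ogre → the east bank.  (the west bank: 3K 2O; the east bank: 3K 2O)
8. 1 ogre ← the west bank.  (the west bank: 3K 3O; the east bank: 3K 1O)
9. 2 ogres → the east bank.  (the west bank: 3K 1O; the east bank: 3K 3O)
10. 1 ogre ← the west bank.  (the west bank: 3K 2O; the east bank: 3K 2O)
11. 1 knight and 1 ogre → the east bank.  (the west bank: 2K 1O; the east bank: 4K 3O)
12. 1 ogre ← the west bank.  (the west bank: 2K 2O; the east bank: 4K 2O)
13. 2 ogres → the east bank.  (the west bank: 2K 0O; the east bank: 4K 4O)
14. 1 ogre ← the west bank.  (the west bank: 2K 1O; the east bank: 4K 3O)
15. 1 knight and 1 ogre → the east bank.  (the west bank: 1K 0O; the east bank: 5K 4O)
16. 1 ogre ← the west bank.  (the west bank: 1K 1O; the east bank: 5K 3O)
17. 1 knight and 1 ogre → the east bank.  (the west bank: 0K 0O; the east bank: 6K 4O)

17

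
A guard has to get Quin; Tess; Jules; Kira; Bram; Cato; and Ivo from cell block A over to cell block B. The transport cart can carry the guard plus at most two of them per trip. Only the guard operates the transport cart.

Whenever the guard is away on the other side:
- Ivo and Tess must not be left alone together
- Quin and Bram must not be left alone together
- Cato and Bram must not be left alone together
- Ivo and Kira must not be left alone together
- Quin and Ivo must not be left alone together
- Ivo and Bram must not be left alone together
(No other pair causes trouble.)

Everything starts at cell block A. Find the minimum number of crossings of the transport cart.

11

Counting alone: the guard can take at most 2 across per trip to cell block B, so moving all 7 needs at least 4 loaded trips out, with a return between consecutive ones — at least 7 crossings.
The safety rule pushes this higher. Following every safe sequence of crossings, the most of the 7 that can be at cell block B as the transport cart arrives there on crossings 7, 9 is 5, 6 respectively — never all 7.
So no plan with fewer than 11 crossings exists, and this one achieves 11:
1. Guard goes to cell block B with Bram and Ivo.  [cell block A: Cato, Jules, Kira, Quin, Tess | cell block B: Bram, Ivo]
2. Guard goes back to cell block A with Bram.  [cell block A: Bram, Cato, Jules, Kira, Quin, Tess | cell block B: Ivo]
3. Guard goes to cell block B with Cato and Quin.  [cell block A: Bram, Jules, Kira, Tess | cell block B: Cato, Ivo, Quin]
4. Guard goes back to cell block A with Quin.  [cell block A: Bram, Jules, Kira, Quin, Tess | cell block B: Cato, Ivo]
5. Guard goes to cell block B with Quin and Tess.  [cell block A: Bram, Jules, Kira | cell block B: Cato, Ivo, Quin, Tess]
6. Guard goes back to cell block A with Ivo.  [cell block A: Bram, Ivo, Jules, Kira | cell block B: Cato, Quin, Tess]
7. Guard goes to cell block B with Ivo and Jules.  [cell block A: Bram, Kira | cell block B: Cato, Ivo, Jules, Quin, Tess]
8. Guard goes back to cell block A with Ivo.  [cell block A: Bram, Ivo, Kira | cell block B: Cato, Jules, Quin, Tess]
9. Guard goes to cell block B with Bram and Kira.  [cell block A: Ivo | cell block B: Bram, Cato, Jules, Kira, Quin, Tess]
10. Guard goes back to cell block A with Bram.  [cell block A: Bram, Ivo | cell block B: Cato, Jules, Kira, Quin, Tess]
11. Guard goes to cell block B with Bram and Ivo.  [cell block A: — | cell block B: Bram, Cato, Ivo, Jules, Kira, Quin, Tess]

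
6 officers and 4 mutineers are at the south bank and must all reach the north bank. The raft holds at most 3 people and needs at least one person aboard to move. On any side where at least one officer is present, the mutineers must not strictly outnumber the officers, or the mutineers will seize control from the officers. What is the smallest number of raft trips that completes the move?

Counting alone: each trip to the north bank takes at most 3 across and each return brings at least 1 back, so after t trips out (and t−1 returns) at most 3t − (t−1) of the 10 are across; that first reaches 10 at t = 5, so at least 9 crossings are needed.
The plan below uses exactly 9 crossings, so it is optimal:
1. 2 mutineers → the north bank.  (the south bank: 6O 2M; the north bank: 0O 2M)
2. 1 mutineer ← the south bank.  (the south bank: 6O 3M; the north bank: 0O 1M)
3. 3 mutineers → the north bank.  (the south bank: 6O 0M; the north bank: 0O 4M)
4. 1 mutineer ← the south bank.  (the south bank: 6O 1M; the north bank: 0O 3M)
5. 3 officers → the north bank.  (the south bank: 3O 1M; the north bank: 3O 3M)
6. 1 mutineer ← the south bank.  (the south bank: 3O 2M; the north bank: 3O 2M)
7. 1 officer and 2 mutineers → the north bank.  (the south bank: 2O 0M; the north bank: 4O 4M)
8. 1 mutineer ← the south bank.  (the south bank: 2O 1M; the north bank: 4O 3M)
9. 2 officers and 1 mutineer → the north bank.  (the south bank: 0O 0M; the north bank: 6O 4M)

9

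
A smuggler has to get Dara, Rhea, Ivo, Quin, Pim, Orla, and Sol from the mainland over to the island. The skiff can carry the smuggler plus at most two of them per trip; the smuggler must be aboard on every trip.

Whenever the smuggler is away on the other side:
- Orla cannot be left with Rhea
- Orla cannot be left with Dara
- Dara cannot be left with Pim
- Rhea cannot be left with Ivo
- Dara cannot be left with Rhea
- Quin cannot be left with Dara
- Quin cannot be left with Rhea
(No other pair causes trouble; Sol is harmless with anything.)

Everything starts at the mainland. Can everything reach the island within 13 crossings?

Yes

Yes — this plan uses 11 crossings (≤ 13):
1. Smuggler goes to the island with Dara and Rhea.
2. Smuggler goes back to the mainland with Dara.
3. Smuggler goes to the island with Dara and Ivo.
4. Smuggler goes back to the mainland with Rhea.
5. Smuggler goes to the island with Rhea and Sol.
6. Smuggler goes back to the mainland with Rhea.
7. Smuggler goes to the island with Orla and Quin.
8. Smuggler goes back to the mainland with Dara.
9. Smuggler goes to the island with Dara and Pim.
10. Smuggler goes back to the mainland with Dara.
11. Smuggler goes to the island with Dara and Rhea.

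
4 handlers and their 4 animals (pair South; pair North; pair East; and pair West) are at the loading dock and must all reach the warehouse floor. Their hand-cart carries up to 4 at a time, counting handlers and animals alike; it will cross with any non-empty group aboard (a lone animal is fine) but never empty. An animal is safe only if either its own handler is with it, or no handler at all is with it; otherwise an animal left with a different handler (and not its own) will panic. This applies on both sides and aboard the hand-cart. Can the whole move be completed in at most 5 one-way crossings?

Yes — this plan uses 5 crossings (≤ 5):
1. animal South and handler South cross → the warehouse floor.
2. handler South crosses ← the loading dock.
3. handler East, handler North, handler South, and handler West cross → the warehouse floor.
4. animal South crosses ← the loading dock.
5. animal East, animal North, animal South, and animal West cross → the warehouse floor.

Yes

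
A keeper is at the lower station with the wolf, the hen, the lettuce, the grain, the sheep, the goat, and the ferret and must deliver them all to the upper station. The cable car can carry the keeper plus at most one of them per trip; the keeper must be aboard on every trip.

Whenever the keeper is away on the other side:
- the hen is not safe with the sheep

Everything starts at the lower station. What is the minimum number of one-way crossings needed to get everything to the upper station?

13

Counting alone: the keeper can take at most 1 across per trip to the upper station, so moving all 7 needs at least 7 loaded trips out, with a return between consecutive ones — at least 13 crossings.
The plan below uses exactly 13 crossings, so it is optimal:
1. Keeper goes to the upper station with the hen.  [the lower station: the ferret, the goat, the grain, the lettuce, the sheep, the wolf | the upper station: the hen]
2. Keeper goes back to the lower station alone.  [the lower station: the ferret, the goat, the grain, the lettuce, the sheep, the wolf | the upper station: the hen]
3. Keeper goes to the upper station with the wolf.  [the lower station: the ferret, the goat, the grain, the lettuce, the sheep | the upper station: the hen, the wolf]
4. Keeper goes back to the lower station alone.  [the lower station: the ferret, the goat, the grain, the lettuce, the sheep | the upper station: the hen, the wolf]
5. Keeper goes to the upper station with the lettuce.  [the lower station: the ferret, the goat, the grain, the sheep | the upper station: the hen, the lettuce, the wolf]
6. Keeper goes back to the lower station alone.  [the lower station: the ferret, the goat, the grain, the sheep | the upper station: the hen, the lettuce, the wolf]
7. Keeper goes to the upper station with the grain.  [the lower station: the ferret, the goat, the sheep | the upper station: the grain, the hen, the lettuce, the wolf]
8. Keeper goes back to the lower station alone.  [the lower station: the ferret, the goat, the sheep | the upper station: the grain, the hen, the lettuce, the wolf]
9. Keeper goes to the upper station with the goat.  [the lower station: the ferret, the sheep | the upper station: the goat, the grain, the hen, the lettuce, the wolf]
10. Keeper goes back to the lower station alone.  [the lower station: the ferret, the sheep | the upper station: the goat, the grain, the hen, the lettuce, the wolf]
11. Keeper goes to the upper station with the ferret.  [the lower station: the sheep | the upper station: the ferret, the goat, the grain, the hen, the lettuce, the wolf]
12. Keeper goes back to the lower station alone.  [the lower station: the sheep | the upper station: the ferret, the goat, the grain, the hen, the lettuce, the wolf]
13. Keeper goes to the upper station with the sheep.  [the lower station: — | the upper station: the ferret, the goat, the grain, the hen, the lettuce, the sheep, the wolf]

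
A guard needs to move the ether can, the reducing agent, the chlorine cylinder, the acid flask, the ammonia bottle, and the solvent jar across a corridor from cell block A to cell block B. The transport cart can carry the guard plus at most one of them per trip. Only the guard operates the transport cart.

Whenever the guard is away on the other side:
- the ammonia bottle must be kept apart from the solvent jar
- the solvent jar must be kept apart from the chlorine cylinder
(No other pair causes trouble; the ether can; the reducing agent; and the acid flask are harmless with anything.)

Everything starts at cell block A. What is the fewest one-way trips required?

Counting alone: the guard can take at most 1 across per trip to cell block B, so moving all 6 needs at least 6 loaded trips out, with a return between consecutive ones — at least 11 crossings.
The safety rule pushes this higher. Following every safe sequence of crossings, the most of the 6 that can be at cell block B as the transport cart arrives there on crossing 11 is 5 — never all 6.
So no plan with fewer than 13 crossings exists, and this one achieves 13:
1. Guard goes to cell block B with the solvent jar.  [cell block A: the acid flask, the ammonia bottle, the chlorine cylinder, the ether can, the reducing agent | cell block B: the solvent jar]
2. Guard goes back to cell block A alone.  [cell block A: the acid flask, the ammonia bottle, the chlorine cylinder, the ether can, the reducing agent | cell block B: the solvent jar]
3. Guard goes to cell block B with the ether can.  [cell block A: the acid flask, the ammonia bottle, the chlorine cylinder, the reducing agent | cell block B: the ether can, the solvent jar]
4. Guard goes back to cell block A alone.  [cell block A: the acid flask, the ammonia bottle, the chlorine cylinder, the reducing agent | cell block B: the ether can, the solvent jar]
5. Guard goes to cell block B with the reducing agent.  [cell block A: the acid flask, the ammonia bottle, the chlorine cylinder | cell block B: the ether can, the reducing agent, the solvent jar]
6. Guard goes back to cell block A alone.  [cell block A: the acid flask, the ammonia bottle, the chlorine cylinder | cell block B: the ether can, the reducing agent, the solvent jar]
7. Guard goes to cell block B with the chlorine cylinder.  [cell block A: the acid flask, the ammonia bottle | cell block B: the chlorine cylinder, the ether can, the reducing agent, the solvent jar]
8. Guard goes back to cell block A with the solvent jar.  [cell block A: the acid flask, the ammonia bottle, the solvent jar | cell block B: the chlorine cylinder, the ether can, the reducing agent]
9. Guard goes to cell block B with the ammonia bottle.  [cell block A: the acid flask, the solvent jar | cell block B: the ammonia bottle, the chlorine cylinder, the ether can, the reducing agent]
10. Guard goes back to cell block A alone.  [cell block A: the acid flask, the solvent jar | cell block B: the ammonia bottle, the chlorine cylinder, the ether can, the reducing agent]
11. Guard goes to cell block B with the acid flask.  [cell block A: the solvent jar | cell block B: the acid flask, the ammonia bottle, the chlorine cylinder, the ether can, the reducing agent]
12. Guard goes back to cell block A alone.  [cell block A: the solvent jar | cell block B: the acid flask, the ammonia bottle, the chlorine cylinder, the ether can, the reducing agent]
13. Guard goes to cell block B with the solvent jar.  [cell block A: — | cell block B: the acid flask, the ammonia bottle, the chlorine cylinder, the ether can, the reducing agent, the solvent jar]

13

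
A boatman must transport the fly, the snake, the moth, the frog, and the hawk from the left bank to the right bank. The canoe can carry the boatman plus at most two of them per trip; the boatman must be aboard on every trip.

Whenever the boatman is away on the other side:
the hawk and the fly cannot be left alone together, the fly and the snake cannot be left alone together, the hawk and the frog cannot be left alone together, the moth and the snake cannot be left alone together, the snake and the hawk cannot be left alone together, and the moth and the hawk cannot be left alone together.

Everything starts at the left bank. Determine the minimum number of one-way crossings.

Counting alone: the boatman can take at most 2 across per trip to the right bank, so moving all 5 needs at least 3 loaded trips out, with a return between consecutive ones — at least 5 crossings.
The safety rule pushes this higher. Following every safe sequence of crossings, the most of the 5 that can be at the right bank as the canoe arrives there on crossing 5 is 4 — never all 5.
So no plan with fewer than 7 crossings exists, and this one achieves 7:
1. Boatman goes to the right bank with the hawk and the snake.
2. Boatman goes back to the left bank with the snake.
3. Boatman goes to the right bank with the fly and the moth.
4. Boatman goes back to the left bank with the hawk.
5. Boatman goes to the right bank with the frog and the snake.
6. Boatman goes back to the left bank with the snake.
7. Boatman goes to the right bank with the hawk and the snake.

7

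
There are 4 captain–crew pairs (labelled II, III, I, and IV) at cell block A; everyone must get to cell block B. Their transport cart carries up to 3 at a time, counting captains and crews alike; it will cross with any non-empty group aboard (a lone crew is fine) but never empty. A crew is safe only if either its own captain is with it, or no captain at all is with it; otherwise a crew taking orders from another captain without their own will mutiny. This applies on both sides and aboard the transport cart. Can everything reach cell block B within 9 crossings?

Yes — this plan uses 9 crossings (≤ 9):
1. captain II and crew II cross → cell block B.
2. captain II crosses ← cell block A.
3. captain II, captain III, and crew III cross → cell block B.
4. captain II and crew II cross ← cell block A.
5. captain I, captain II, and captain IV cross → cell block B.
6. crew III crosses ← cell block A.
7. crew II and crew III cross → cell block B.
8. crew II crosses ← cell block A.
9. crew I, crew II, and crew IV cross → cell block B.

Yes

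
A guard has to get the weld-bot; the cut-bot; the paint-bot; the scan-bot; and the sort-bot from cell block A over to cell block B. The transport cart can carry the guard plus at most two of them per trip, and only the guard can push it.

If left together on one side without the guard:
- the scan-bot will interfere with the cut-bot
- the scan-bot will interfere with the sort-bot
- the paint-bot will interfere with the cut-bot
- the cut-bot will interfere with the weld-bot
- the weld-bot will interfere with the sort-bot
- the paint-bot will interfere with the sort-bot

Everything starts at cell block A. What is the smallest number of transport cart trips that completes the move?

Counting alone: the guard can take at most 2 across per trip to cell block B, so moving all 5 needs at least 3 loaded trips out, with a return between consecutive ones — at least 5 crossings.
The safety rule pushes this higher. Following every safe sequence of crossings, the most of the 5 that can be at cell block B as the transport cart arrives there on crossing 5 is 4 — never all 5.
So no plan with fewer than 7 crossings exists, and this one achieves 7:
1. Guard goes to cell block B with the cut-bot and the sort-bot.
2. Guard goes back to cell block A alone.
3. Guard goes to cell block B with the weld-bot.
4. Guard goes back to cell block A with the cut-bot and the sort-bot.
5. Guard goes to cell block B with the paint-bot and the scan-bot.
6. Guard goes back to cell block A alone.
7. Guard goes to cell block B with the cut-bot and the sort-bot.

7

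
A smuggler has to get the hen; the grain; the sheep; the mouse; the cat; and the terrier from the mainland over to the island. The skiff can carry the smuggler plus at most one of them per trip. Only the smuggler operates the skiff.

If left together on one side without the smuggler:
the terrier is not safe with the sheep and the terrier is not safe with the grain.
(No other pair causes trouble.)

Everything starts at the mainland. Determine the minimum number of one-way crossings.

13

Counting alone: the smuggler can take at most 1 across per trip to the island, so moving all 6 needs at least 6 loaded trips out, with a return between consecutive ones — at least 11 crossings.
The safety rule pushes this higher. Following every safe sequence of crossings, the most of the 6 that can be at the island as the skiff arrives there on crossing 11 is 5 — never all 6.
So no plan with fewer than 13 crossings exists, and this one achieves 13:
1. Smuggler goes to the island with the terrier.  [the mainland: the cat, the grain, the hen, the mouse, the sheep | the island: the terrier]
2. Smuggler goes back to the mainland alone.  [the mainland: the cat, the grain, the hen, the mouse, the sheep | the island: the terrier]
3. Smuggler goes to the island with the hen.  [the mainland: the cat, the grain, the mouse, the sheep | the island: the hen, the terrier]
4. Smuggler goes back to the mainland alone.  [the mainland: the cat, the grain, the mouse, the sheep | the island: the hen, the terrier]
5. Smuggler goes to the island with the grain.  [the mainland: the cat, the mouse, the sheep | the island: the grain, the hen, the terrier]
6. Smuggler goes back to the mainland with the terrier.  [the mainland: the cat, the mouse, the sheep, the terrier | the island: the grain, the hen]
7. Smuggler goes to the island with the sheep.  [the mainland: the cat, the mouse, the terrier | the island: the grain, the hen, the sheep]
8. Smuggler goes back to the mainland alone.  [the mainland: the cat, the mouse, the terrier | the island: the grain, the hen, the sheep]
9. Smuggler goes to the island with the mouse.  [the mainland: the cat, the terrier | the island: the grain, the hen, the mouse, the sheep]
10. Smuggler goes back to the mainland alone.  [the mainland: the cat, the terrier | the island: the grain, the hen, the mouse, the sheep]
11. Smuggler goes to the island with the cat.  [the mainland: the terrier | the island: the cat, the grain, the hen, the mouse, the sheep]
12. Smuggler goes back to the mainland alone.  [the mainland: the terrier | the island: the cat, the grain, the hen, the mouse, the sheep]
13. Smuggler goes to the island with the terrier.  [the mainland: — | the island: the cat, the grain, the hen, the mouse, the sheep, the terrier]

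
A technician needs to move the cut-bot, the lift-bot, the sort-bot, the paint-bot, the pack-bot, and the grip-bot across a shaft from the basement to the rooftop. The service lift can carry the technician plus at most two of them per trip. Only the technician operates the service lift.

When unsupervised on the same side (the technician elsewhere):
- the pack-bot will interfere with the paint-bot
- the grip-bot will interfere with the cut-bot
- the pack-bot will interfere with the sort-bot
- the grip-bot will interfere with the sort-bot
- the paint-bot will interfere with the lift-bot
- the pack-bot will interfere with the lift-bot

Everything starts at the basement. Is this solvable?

Whatever the first load, the items left behind include a forbidden pair without the technician. No opening move is safe, so no plan exists.

No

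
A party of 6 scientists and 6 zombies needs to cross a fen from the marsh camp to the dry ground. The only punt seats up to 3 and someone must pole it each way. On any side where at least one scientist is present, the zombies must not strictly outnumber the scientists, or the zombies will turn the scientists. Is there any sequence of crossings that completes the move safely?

Following every safe sequence of crossings from the start, the most of the 12 that can be at the dry ground as the punt arrives there on crossings 1, 3, 5 is 3, 5, 6 respectively; the best ever achieved is 6 of 12.
From crossing 7 on, no configuration arises that was not already reachable earlier: only 17 distinct safe configurations (who is on which side, and where the punt is) can ever be reached, none of them has everyone across, and every continuation just revisits them. They are: 0 scientists + 0 zombies across (punt back at the start); 0 scientists + 1 zombie across (punt there); 0 scientists + 1 zombie across (punt back at the start); 0 scientists + 2 zombies across (punt there); 0 scientists + 2 zombies across (punt back at the start); 0 scientists + 3 zombies across (punt there); 0 scientists + 3 zombies across (punt back at the start); 0 scientists + 4 zombies across (punt there); 0 scientists + 4 zombies across (punt back at the start); 0 scientists + 5 zombies across (punt there); 0 scientists + 5 zombies across (punt back at the start); 0 scientists + 6 zombies across (punt there); 1 scientist + 1 zombie across (punt there); 1 scientist + 1 zombie across (punt back at the start); 2 scientists + 2 zombies across (punt there); 2 scientists + 2 zombies across (punt back at the start); 3 scientists + 3 zombies across (punt there). So no valid plan exists.

No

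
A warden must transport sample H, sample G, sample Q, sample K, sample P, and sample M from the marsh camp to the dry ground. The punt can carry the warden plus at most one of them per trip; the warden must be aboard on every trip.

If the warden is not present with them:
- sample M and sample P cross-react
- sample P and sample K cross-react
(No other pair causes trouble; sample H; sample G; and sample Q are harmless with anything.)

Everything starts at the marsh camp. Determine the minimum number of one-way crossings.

Counting alone: the warden can take at most 1 across per trip to the dry ground, so moving all 6 needs at least 6 loaded trips out, with a return between consecutive ones — at least 11 crossings.
The safety rule pushes this higher. Following every safe sequence of crossings, the most of the 6 that can be at the dry ground as the punt arrives there on crossing 11 is 5 — never all 6.
So no plan with fewer than 13 crossings exists, and this one achieves 13:
1. Warden goes to the dry ground with sample P.  [the marsh camp: sample G, sample H, sample K, sample M, sample Q | the dry ground: sample P]
2. Warden goes back to the marsh camp alone.  [the marsh camp: sample G, sample H, sample K, sample M, sample Q | the dry ground: sample P]
3. Warden goes to the dry ground with sample H.  [the marsh camp: sample G, sample K, sample M, sample Q | the dry ground: sample H, sample P]
4. Warden goes back to the marsh camp alone.  [the marsh camp: sample G, sample K, sample M, sample Q | the dry ground: sample H, sample P]
5. Warden goes to the dry ground with sample G.  [the marsh camp: sample K, sample M, sample Q | the dry ground: sample G, sample H, sample P]
6. Warden goes back to the marsh camp alone.  [the marsh camp: sample K, sample M, sample Q | the dry ground: sample G, sample H, sample P]
7. Warden goes to the dry ground with sample Q.  [the marsh camp: sample K, sample M | the dry ground: sample G, sample H, sample P, sample Q]
8. Warden goes back to the marsh camp alone.  [the marsh camp: sample K, sample M | the dry ground: sample G, sample H, sample P, sample Q]
9. Warden goes to the dry ground with sample K.  [the marsh camp: sample M | the dry ground: sample G, sample H, sample K, sample P, sample Q]
10. Warden goes back to the marsh camp with sample P.  [the marsh camp: sample M, sample P | the dry ground: sample G, sample H, sample K, sample Q]
11. Warden goes to the dry ground with sample M.  [the marsh camp: sample P | the dry ground: sample G, sample H, sample K, sample M, sample Q]
12. Warden goes back to the marsh camp alone.  [the marsh camp: sample P | the dry ground: sample G, sample H, sample K, sample M, sample Q]
13. Warden goes to the dry ground with sample P.  [the marsh camp: — | the dry ground: sample G, sample H, sample K, sample M, sample P, sample Q]

13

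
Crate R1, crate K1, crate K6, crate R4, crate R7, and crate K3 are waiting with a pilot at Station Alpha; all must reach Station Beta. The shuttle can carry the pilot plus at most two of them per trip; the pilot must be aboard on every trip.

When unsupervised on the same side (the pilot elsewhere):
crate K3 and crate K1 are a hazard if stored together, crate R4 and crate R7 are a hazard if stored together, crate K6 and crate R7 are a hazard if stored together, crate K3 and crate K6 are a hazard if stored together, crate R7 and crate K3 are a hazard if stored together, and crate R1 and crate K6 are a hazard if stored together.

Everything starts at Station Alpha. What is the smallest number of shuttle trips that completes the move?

Whatever the first load, the items left behind include a forbidden pair without the pilot. No opening move is safe, so no plan exists.

impossible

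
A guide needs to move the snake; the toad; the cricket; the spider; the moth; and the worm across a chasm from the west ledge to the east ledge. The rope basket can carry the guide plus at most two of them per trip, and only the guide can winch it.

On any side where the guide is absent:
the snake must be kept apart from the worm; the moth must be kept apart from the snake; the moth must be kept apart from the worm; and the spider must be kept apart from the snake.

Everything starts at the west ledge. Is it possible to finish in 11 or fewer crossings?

Yes — this plan uses 9 crossings (≤ 11):
1. Guide goes to the east ledge with the moth and the snake.  [the west ledge: the cricket, the spider, the toad, the worm | the east ledge: the moth, the snake]
2. Guide goes back to the west ledge with the snake.  [the west ledge: the cricket, the snake, the spider, the toad, the worm | the east ledge: the moth]
3. Guide goes to the east ledge with the snake and the toad.  [the west ledge: the cricket, the spider, the worm | the east ledge: the moth, the snake, the toad]
4. Guide goes back to the west ledge with the snake.  [the west ledge: the cricket, the snake, the spider, the worm | the east ledge: the moth, the toad]
5. Guide goes to the east ledge with the cricket and the snake.  [the west ledge: the spider, the worm | the east ledge: the cricket, the moth, the snake, the toad]
6. Guide goes back to the west ledge with the snake.  [the west ledge: the snake, the spider, the worm | the east ledge: the cricket, the moth, the toad]
7. Guide goes to the east ledge with the snake and the spider.  [the west ledge: the worm | the east ledge: the cricket, the moth, the snake, the spider, the toad]
8. Guide goes back to the west ledge with the snake.  [the west ledge: the snake, the worm | the east ledge: the cricket, the moth, the spider, the toad]
9. Guide goes to the east ledge with the snake and the worm.  [the west ledge: — | the east ledge: the cricket, the moth, the snake, the spider, the toad, the worm]

Yes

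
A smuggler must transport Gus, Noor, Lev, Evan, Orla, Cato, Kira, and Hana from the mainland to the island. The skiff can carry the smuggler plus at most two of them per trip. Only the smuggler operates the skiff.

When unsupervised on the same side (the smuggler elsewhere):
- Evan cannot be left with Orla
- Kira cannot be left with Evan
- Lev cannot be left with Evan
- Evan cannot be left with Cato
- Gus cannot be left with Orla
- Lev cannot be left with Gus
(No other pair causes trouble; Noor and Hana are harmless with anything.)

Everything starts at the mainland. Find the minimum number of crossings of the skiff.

9

Counting alone: the smuggler can take at most 2 across per trip to the island, so moving all 8 needs at least 4 loaded trips out, with a return between consecutive ones — at least 7 crossings.
The safety rule pushes this higher. Following every safe sequence of crossings, the most of the 8 that can be at the island as the skiff arrives there on crossing 7 is 7 — never all 8.
So no plan with fewer than 9 crossings exists, and this one achieves 9:
1. Smuggler goes to the island with Evan and Gus.  [the mainland: Cato, Hana, Kira, Lev, Noor, Orla | the island: Evan, Gus]
2. Smuggler goes back to the mainland alone.  [the mainland: Cato, Hana, Kira, Lev, Noor, Orla | the island: Evan, Gus]
3. Smuggler goes to the island with Hana and Noor.  [the mainland: Cato, Kira, Lev, Orla | the island: Evan, Gus, Hana, Noor]
4. Smuggler goes back to the mainland alone.  [the mainland: Cato, Kira, Lev, Orla | the island: Evan, Gus, Hana, Noor]
5. Smuggler goes to the island with Lev and Orla.  [the mainland: Cato, Kira | the island: Evan, Gus, Hana, Lev, Noor, Orla]
6. Smuggler goes back to the mainland with Evan and Gus.  [the mainland: Cato, Evan, Gus, Kira | the island: Hana, Lev, Noor, Orla]
7. Smuggler goes to the island with Cato and Kira.  [the mainland: Evan, Gus | the island: Cato, Hana, Kira, Lev, Noor, Orla]
8. Smuggler goes back to the mainland alone.  [the mainland: Evan, Gus | the island: Cato, Hana, Kira, Lev, Noor, Orla]
9. Smuggler goes to the island with Evan and Gus.  [the mainland: — | the island: Cato, Evan, Gus, Hana, Kira, Lev, Noor, Orla]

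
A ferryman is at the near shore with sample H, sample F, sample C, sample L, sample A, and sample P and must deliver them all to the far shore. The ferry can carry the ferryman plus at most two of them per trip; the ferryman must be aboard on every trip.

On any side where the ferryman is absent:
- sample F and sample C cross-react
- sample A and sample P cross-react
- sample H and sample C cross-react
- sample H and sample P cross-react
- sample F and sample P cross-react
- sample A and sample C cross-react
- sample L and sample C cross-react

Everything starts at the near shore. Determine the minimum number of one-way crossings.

7

Counting alone: the ferryman can take at most 2 across per trip to the far shore, so moving all 6 needs at least 3 loaded trips out, with a return between consecutive ones — at least 5 crossings.
The safety rule pushes this higher. Following every safe sequence of crossings, the most of the 6 that can be at the far shore as the ferry arrives there on crossing 5 is 4 — never all 6.
So no plan with fewer than 7 crossings exists, and this one achieves 7:
1. Ferryman goes to the far shore with sample C and sample P.  [the near shore: sample A, sample F, sample H, sample L | the far shore: sample C, sample P]
2. Ferryman goes back to the near shore alone.  [the near shore: sample A, sample F, sample H, sample L | the far shore: sample C, sample P]
3. Ferryman goes to the far shore with sample F and sample H.  [the near shore: sample A, sample L | the far shore: sample C, sample F, sample H, sample P]
4. Ferryman goes back to the near shore with sample C and sample P.  [the near shore: sample A, sample C, sample L, sample P | the far shore: sample F, sample H]
5. Ferryman goes to the far shore with sample A and sample L.  [the near shore: sample C, sample P | the far shore: sample A, sample F, sample H, sample L]
6. Ferryman goes back to the near shore alone.  [the near shore: sample C, sample P | the far shore: sample A, sample F, sample H, sample L]
7. Ferryman goes to the far shore with sample C and sample P.  [the near shore: — | the far shore: sample A, sample C, sample F, sample H, sample L, sample P]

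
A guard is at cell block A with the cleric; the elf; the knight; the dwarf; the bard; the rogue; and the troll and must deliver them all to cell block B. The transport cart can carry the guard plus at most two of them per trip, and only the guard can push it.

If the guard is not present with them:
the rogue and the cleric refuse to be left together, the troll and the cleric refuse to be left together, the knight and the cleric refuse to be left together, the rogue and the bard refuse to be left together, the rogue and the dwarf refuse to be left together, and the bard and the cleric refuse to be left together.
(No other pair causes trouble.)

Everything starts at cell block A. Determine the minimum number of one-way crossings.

11

Counting alone: the guard can take at most 2 across per trip to cell block B, so moving all 7 needs at least 4 loaded trips out, with a return between consecutive ones — at least 7 crossings.
The safety rule pushes this higher. Following every safe sequence of crossings, the most of the 7 that can be at cell block B as the transport cart arrives there on crossings 7, 9 is 5, 6 respectively — never all 7.
So no plan with fewer than 11 crossings exists, and this one achieves 11:
1. Guard goes to cell block B with the cleric and the rogue.
2. Guard goes back to cell block A with the cleric.
3. Guard goes to cell block B with the cleric and the elf.
4. Guard goes back to cell block A with the cleric.
5. Guard goes to cell block B with the cleric and the knight.
6. Guard goes back to cell block A with the cleric.
7. Guard goes to cell block B with the cleric and the troll.
8. Guard goes back to cell block A with the cleric.
9. Guard goes to cell block B with the bard and the dwarf.
10. Guard goes back to cell block A with the rogue.
11. Guard goes to cell block B with the cleric and the rogue.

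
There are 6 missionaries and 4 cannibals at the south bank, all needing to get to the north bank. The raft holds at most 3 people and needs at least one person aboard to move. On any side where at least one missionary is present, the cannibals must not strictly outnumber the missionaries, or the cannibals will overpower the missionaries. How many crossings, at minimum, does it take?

Counting alone: each trip to the north bank takes at most 3 across and each return brings at least 1 back, so after t trips out (and t−1 returns) at most 3t − (t−1) of the 10 are across; that first reaches 10 at t = 5, so at least 9 crossings are needed.
The plan below uses exactly 9 crossings, so it is optimal:
1. 2 cannibals → the north bank.  (the south bank: 6M 2C; the north bank: 0M 2C)
2. 1 cannibal ← the south bank.  (the south bank: 6M 3C; the north bank: 0M 1C)
3. 3 cannibals → the north bank.  (the south bank: 6M 0C; the north bank: 0M 4C)
4. 1 cannibal ← the south bank.  (the south bank: 6M 1C; the north bank: 0M 3C)
5. 3 missionaries → the north bank.  (the south bank: 3M 1C; the north bank: 3M 3C)
6. 1 cannibal ← the south bank.  (the south bank: 3M 2C; the north bank: 3M 2C)
7. 1 missionary and 2 cannibals → the north bank.  (the south bank: 2M 0C; the north bank: 4M 4C)
8. 1 cannibal ← the south bank.  (the south bank: 2M 1C; the north bank: 4M 3C)
9. 2 missionaries and 1 cannibal → the north bank.  (the south bank: 0M 0C; the north bank: 6M 4C)

9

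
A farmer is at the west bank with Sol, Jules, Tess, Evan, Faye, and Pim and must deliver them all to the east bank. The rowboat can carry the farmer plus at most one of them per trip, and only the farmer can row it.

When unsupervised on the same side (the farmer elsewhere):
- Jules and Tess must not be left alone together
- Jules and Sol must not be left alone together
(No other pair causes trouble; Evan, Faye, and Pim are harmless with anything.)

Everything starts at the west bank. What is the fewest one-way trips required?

Counting alone: the farmer can take at most 1 across per trip to the east bank, so moving all 6 needs at least 6 loaded trips out, with a return between consecutive ones — at least 11 crossings.
The safety rule pushes this higher. Following every safe sequence of crossings, the most of the 6 that can be at the east bank as the rowboat arrives there on crossing 11 is 5 — never all 6.
So no plan with fewer than 13 crossings exists, and this one achieves 13:
1. Farmer goes to the east bank with Jules.
2. Farmer goes back to the west bank alone.
3. Farmer goes to the east bank with Sol.
4. Farmer goes back to the west bank with Jules.
5. Farmer goes to the east bank with Tess.
6. Farmer goes back to the west bank alone.
7. Farmer goes to the east bank with Evan.
8. Farmer goes back to the west bank alone.
9. Farmer goes to the east bank with Faye.
10. Farmer goes back to the west bank alone.
11. Farmer goes to the east bank with Pim.
12. Farmer goes back to the west bank alone.
13. Farmer goes to the east bank with Jules.

13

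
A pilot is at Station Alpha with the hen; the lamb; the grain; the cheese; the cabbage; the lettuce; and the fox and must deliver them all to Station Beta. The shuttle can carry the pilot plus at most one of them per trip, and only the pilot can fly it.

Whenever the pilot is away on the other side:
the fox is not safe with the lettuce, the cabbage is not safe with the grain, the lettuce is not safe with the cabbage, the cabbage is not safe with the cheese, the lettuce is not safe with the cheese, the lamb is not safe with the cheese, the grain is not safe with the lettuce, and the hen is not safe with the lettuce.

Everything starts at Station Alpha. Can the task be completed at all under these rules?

No

Whatever the first load, the items left behind include a forbidden pair without the pilot. No opening move is safe, so no plan exists.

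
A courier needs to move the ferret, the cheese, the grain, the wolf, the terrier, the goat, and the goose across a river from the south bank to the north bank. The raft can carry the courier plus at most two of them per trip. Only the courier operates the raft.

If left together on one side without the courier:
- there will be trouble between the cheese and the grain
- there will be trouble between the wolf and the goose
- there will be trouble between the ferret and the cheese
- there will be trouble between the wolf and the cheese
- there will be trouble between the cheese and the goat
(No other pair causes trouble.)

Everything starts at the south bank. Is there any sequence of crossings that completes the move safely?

1. Courier goes to the north bank with the cheese and the wolf.  [the south bank: the ferret, the goat, the goose, the grain, the terrier | the north bank: the cheese, the wolf]
2. Courier goes back to the south bank with the cheese.  [the south bank: the cheese, the ferret, the goat, the goose, the grain, the terrier | the north bank: the wolf]
3. Courier goes to the north bank with the cheese and the ferret.  [the south bank: the goat, the goose, the grain, the terrier | the north bank: the cheese, the ferret, the wolf]
4. Courier goes back to the south bank with the cheese.  [the south bank: the cheese, the goat, the goose, the grain, the terrier | the north bank: the ferret, the wolf]
5. Courier goes to the north bank with the cheese and the grain.  [the south bank: the goat, the goose, the terrier | the north bank: the cheese, the ferret, the grain, the wolf]
6. Courier goes back to the south bank with the cheese.  [the south bank: the cheese, the goat, the goose, the terrier | the north bank: the ferret, the grain, the wolf]
7. Courier goes to the north bank with the goat and the terrier.  [the south bank: the cheese, the goose | the north bank: the ferret, the goat, the grain, the terrier, the wolf]
8. Courier goes back to the south bank alone.  [the south bank: the cheese, the goose | the north bank: the ferret, the goat, the grain, the terrier, the wolf]
9. Courier goes to the north bank with the cheese and the goose.  [the south bank: — | the north bank: the cheese, the ferret, the goat, the goose, the grain, the terrier, the wolf]

Yes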